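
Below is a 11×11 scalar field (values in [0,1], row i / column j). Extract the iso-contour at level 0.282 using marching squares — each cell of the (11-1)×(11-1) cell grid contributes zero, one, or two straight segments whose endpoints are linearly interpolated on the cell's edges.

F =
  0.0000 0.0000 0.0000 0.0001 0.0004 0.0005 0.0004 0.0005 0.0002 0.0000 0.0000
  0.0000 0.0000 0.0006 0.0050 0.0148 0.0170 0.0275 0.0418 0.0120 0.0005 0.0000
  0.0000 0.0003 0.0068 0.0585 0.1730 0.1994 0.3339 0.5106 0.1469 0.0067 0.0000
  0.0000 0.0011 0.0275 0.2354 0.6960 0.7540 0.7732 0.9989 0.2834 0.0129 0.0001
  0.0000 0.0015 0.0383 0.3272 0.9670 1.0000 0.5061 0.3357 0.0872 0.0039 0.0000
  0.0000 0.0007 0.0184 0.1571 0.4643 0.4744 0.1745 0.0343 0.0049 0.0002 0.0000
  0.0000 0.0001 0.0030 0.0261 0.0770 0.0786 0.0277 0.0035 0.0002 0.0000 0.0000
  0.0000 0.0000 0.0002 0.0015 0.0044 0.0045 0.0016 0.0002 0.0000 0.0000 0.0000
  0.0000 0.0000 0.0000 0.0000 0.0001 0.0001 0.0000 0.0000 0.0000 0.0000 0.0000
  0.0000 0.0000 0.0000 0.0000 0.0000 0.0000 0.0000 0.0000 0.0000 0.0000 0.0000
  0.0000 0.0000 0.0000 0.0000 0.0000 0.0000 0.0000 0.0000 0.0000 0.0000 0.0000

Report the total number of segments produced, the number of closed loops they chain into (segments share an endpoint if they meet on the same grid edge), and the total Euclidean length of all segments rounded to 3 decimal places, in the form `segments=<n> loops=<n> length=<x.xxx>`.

segments=20 loops=1 length=14.065

cell (1,5): code 0100 → (1.831,6.000)–(2.000,5.614)
cell (1,6): code 1100 → (1.512,7.000)–(1.831,6.000)
cell (1,7): code 1000 → (2.000,7.629)–(1.512,7.000)
cell (2,3): code 0100 → (2.208,4.000)–(3.000,3.101)
cell (2,4): code 1100 → (2.149,5.000)–(2.208,4.000)
cell (2,5): code 1110 → (2.000,5.614)–(2.149,5.000)
cell (2,7): code 1101 → (2.990,8.000)–(2.000,7.629)
cell (2,8): code 1000 → (3.000,8.005)–(2.990,8.000)
cell (3,2): code 0100 → (3.508,3.000)–(4.000,2.844)
cell (3,3): code 1110 → (3.000,3.101)–(3.508,3.000)
cell (3,7): code 1011 → (4.000,7.216)–(3.007,8.000)
cell (3,8): code 0001 → (3.007,8.000)–(3.000,8.005)
cell (4,2): code 0010 → (4.000,2.844)–(4.266,3.000)
cell (4,3): code 0111 → (4.266,3.000)–(5.000,3.407)
cell (4,5): code 1011 → (5.000,5.642)–(4.676,6.000)
cell (4,6): code 0011 → (4.676,6.000)–(4.178,7.000)
cell (4,7): code 0001 → (4.178,7.000)–(4.000,7.216)
cell (5,3): code 0010 → (5.000,3.407)–(5.471,4.000)
cell (5,4): code 0011 → (5.471,4.000)–(5.486,5.000)
cell (5,5): code 0001 → (5.486,5.000)–(5.000,5.642)
total: 20 segments, chained into 1 closed loop(s), length Σ = 14.064986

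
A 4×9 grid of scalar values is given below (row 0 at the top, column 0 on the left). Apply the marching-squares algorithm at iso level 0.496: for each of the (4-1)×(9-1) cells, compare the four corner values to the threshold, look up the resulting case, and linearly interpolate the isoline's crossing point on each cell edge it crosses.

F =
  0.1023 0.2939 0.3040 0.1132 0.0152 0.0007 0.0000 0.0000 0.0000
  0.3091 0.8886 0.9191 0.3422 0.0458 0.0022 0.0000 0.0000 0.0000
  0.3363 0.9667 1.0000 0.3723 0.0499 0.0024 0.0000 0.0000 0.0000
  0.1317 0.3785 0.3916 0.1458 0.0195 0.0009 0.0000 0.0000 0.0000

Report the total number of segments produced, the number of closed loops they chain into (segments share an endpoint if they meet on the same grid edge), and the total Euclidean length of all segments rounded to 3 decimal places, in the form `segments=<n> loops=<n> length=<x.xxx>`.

segments=8 loops=1 length=8.205

cell (0,0): code 0100 → (0.340,1.000)–(1.000,0.323)
cell (0,1): code 1100 → (0.312,2.000)–(0.340,1.000)
cell (0,2): code 1000 → (1.000,2.733)–(0.312,2.000)
cell (1,0): code 0110 → (1.000,0.323)–(2.000,0.253)
cell (1,2): code 1001 → (2.000,2.803)–(1.000,2.733)
cell (2,0): code 0010 → (2.000,0.253)–(2.800,1.000)
cell (2,1): code 0011 → (2.800,1.000)–(2.828,2.000)
cell (2,2): code 0001 → (2.828,2.000)–(2.000,2.803)
total: 8 segments, chained into 1 closed loop(s), length Σ = 8.205171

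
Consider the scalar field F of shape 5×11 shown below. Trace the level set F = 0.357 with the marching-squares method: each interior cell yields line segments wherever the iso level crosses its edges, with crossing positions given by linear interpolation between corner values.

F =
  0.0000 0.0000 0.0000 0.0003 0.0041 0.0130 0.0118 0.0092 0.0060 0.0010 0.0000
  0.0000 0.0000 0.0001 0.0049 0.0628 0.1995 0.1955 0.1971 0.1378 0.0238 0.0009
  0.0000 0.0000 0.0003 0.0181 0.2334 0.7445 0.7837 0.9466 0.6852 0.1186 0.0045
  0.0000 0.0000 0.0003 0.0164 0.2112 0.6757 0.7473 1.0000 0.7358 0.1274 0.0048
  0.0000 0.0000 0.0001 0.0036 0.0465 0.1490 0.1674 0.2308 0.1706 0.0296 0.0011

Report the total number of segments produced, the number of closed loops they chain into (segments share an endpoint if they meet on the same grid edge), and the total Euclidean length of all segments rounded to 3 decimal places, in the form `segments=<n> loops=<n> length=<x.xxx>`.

segments=12 loops=1 length=11.755

cell (1,4): code 0100 → (1.289,5.000)–(2.000,4.242)
cell (1,5): code 1100 → (1.275,6.000)–(1.289,5.000)
cell (1,6): code 1100 → (1.213,7.000)–(1.275,6.000)
cell (1,7): code 1100 → (1.400,8.000)–(1.213,7.000)
cell (1,8): code 1000 → (2.000,8.579)–(1.400,8.000)
cell (2,4): code 0110 → (2.000,4.242)–(3.000,4.314)
cell (2,8): code 1001 → (3.000,8.623)–(2.000,8.579)
cell (3,4): code 0010 → (3.000,4.314)–(3.605,5.000)
cell (3,5): code 0011 → (3.605,5.000)–(3.673,6.000)
cell (3,6): code 0011 → (3.673,6.000)–(3.836,7.000)
cell (3,7): code 0011 → (3.836,7.000)–(3.670,8.000)
cell (3,8): code 0001 → (3.670,8.000)–(3.000,8.623)
total: 12 segments, chained into 1 closed loop(s), length Σ = 11.754649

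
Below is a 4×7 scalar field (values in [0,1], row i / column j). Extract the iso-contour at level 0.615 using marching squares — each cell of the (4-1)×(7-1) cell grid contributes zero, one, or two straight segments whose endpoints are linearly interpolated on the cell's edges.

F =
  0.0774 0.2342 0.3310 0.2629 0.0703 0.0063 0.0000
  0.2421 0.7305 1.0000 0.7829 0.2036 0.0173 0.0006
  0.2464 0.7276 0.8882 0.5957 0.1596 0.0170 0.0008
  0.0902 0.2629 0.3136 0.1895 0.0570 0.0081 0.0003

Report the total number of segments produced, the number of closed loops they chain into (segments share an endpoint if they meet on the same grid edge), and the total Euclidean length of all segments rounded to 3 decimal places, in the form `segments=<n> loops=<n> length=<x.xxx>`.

segments=10 loops=1 length=7.331

cell (0,0): code 0100 → (0.767,1.000)–(1.000,0.764)
cell (0,1): code 1100 → (0.425,2.000)–(0.767,1.000)
cell (0,2): code 1100 → (0.677,3.000)–(0.425,2.000)
cell (0,3): code 1000 → (1.000,3.290)–(0.677,3.000)
cell (1,0): code 0110 → (1.000,0.764)–(2.000,0.766)
cell (1,2): code 1011 → (2.000,2.934)–(1.897,3.000)
cell (1,3): code 0001 → (1.897,3.000)–(1.000,3.290)
cell (2,0): code 0010 → (2.000,0.766)–(2.242,1.000)
cell (2,1): code 0011 → (2.242,1.000)–(2.475,2.000)
cell (2,2): code 0001 → (2.475,2.000)–(2.000,2.934)
total: 10 segments, chained into 1 closed loop(s), length Σ = 7.330918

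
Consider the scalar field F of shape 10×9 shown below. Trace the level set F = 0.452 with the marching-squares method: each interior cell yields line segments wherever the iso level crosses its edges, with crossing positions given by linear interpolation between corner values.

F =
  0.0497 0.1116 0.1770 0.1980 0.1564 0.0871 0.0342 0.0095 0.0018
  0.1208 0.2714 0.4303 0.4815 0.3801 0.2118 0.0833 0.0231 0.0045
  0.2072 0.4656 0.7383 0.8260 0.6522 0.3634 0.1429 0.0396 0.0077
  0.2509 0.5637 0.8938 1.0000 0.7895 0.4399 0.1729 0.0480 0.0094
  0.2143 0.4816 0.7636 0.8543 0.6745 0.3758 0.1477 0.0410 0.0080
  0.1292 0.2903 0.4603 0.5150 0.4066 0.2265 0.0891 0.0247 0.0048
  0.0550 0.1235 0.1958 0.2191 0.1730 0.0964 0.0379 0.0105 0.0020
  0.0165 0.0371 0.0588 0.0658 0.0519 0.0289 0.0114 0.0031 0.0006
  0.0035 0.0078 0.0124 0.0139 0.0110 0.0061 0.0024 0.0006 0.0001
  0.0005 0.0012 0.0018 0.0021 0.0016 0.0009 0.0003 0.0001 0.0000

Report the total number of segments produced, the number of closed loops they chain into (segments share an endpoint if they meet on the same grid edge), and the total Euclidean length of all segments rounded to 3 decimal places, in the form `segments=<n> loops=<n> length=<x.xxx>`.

cell (0,2): code 0100 → (0.896,3.000)–(1.000,2.424)
cell (0,3): code 1000 → (1.000,3.291)–(0.896,3.000)
cell (1,0): code 0100 → (1.930,1.000)–(2.000,0.947)
cell (1,1): code 1100 → (1.070,2.000)–(1.930,1.000)
cell (1,2): code 1110 → (1.000,2.424)–(1.070,2.000)
cell (1,3): code 1101 → (1.264,4.000)–(1.000,3.291)
cell (1,4): code 1000 → (2.000,4.693)–(1.264,4.000)
cell (2,0): code 0110 → (2.000,0.947)–(3.000,0.643)
cell (2,4): code 1001 → (3.000,4.965)–(2.000,4.693)
cell (3,0): code 0110 → (3.000,0.643)–(4.000,0.889)
cell (3,4): code 1001 → (4.000,4.745)–(3.000,4.965)
cell (4,0): code 0010 → (4.000,0.889)–(4.155,1.000)
cell (4,1): code 0111 → (4.155,1.000)–(5.000,1.951)
cell (4,3): code 1011 → (5.000,3.581)–(4.831,4.000)
cell (4,4): code 0001 → (4.831,4.000)–(4.000,4.745)
cell (5,1): code 0010 → (5.000,1.951)–(5.031,2.000)
cell (5,2): code 0011 → (5.031,2.000)–(5.213,3.000)
cell (5,3): code 0001 → (5.213,3.000)–(5.000,3.581)
total: 18 segments, chained into 1 closed loop(s), length Σ = 13.357091

segments=18 loops=1 length=13.357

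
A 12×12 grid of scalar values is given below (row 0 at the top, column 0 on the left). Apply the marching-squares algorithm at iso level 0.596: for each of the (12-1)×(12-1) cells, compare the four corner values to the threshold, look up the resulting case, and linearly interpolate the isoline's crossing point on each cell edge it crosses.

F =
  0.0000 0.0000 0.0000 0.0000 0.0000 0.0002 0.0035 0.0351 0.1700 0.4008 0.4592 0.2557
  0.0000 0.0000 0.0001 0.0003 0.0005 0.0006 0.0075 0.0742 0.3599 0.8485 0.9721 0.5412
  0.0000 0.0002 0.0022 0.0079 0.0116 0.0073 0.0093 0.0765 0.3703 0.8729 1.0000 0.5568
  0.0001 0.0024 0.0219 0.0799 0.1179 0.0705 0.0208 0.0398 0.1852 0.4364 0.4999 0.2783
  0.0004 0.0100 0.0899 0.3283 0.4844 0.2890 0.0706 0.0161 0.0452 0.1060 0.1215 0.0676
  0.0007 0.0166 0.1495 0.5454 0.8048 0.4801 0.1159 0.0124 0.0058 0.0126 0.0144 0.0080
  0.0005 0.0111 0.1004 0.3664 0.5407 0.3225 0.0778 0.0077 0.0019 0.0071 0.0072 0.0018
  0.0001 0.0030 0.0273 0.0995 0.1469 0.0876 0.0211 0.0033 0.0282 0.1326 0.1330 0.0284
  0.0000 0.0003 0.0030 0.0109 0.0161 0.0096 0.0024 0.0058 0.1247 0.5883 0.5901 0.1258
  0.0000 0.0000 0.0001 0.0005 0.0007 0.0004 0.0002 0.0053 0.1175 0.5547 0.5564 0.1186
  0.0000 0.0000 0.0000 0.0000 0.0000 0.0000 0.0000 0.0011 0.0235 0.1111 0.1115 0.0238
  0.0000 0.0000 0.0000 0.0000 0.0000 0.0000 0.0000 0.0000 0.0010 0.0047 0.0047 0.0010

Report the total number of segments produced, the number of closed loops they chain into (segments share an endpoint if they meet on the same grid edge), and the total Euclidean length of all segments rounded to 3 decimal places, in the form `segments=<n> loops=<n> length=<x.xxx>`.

segments=12 loops=2 length=12.092

cell (0,8): code 0100 → (0.436,9.000)–(1.000,8.483)
cell (0,9): code 1100 → (0.267,10.000)–(0.436,9.000)
cell (0,10): code 1000 → (1.000,10.873)–(0.267,10.000)
cell (1,8): code 0110 → (1.000,8.483)–(2.000,8.449)
cell (1,10): code 1001 → (2.000,10.912)–(1.000,10.873)
cell (2,8): code 0010 → (2.000,8.449)–(2.634,9.000)
cell (2,9): code 0011 → (2.634,9.000)–(2.808,10.000)
cell (2,10): code 0001 → (2.808,10.000)–(2.000,10.912)
cell (4,3): code 0100 → (4.348,4.000)–(5.000,3.195)
cell (4,4): code 1000 → (5.000,4.643)–(4.348,4.000)
cell (5,3): code 0010 → (5.000,3.195)–(5.791,4.000)
cell (5,4): code 0001 → (5.791,4.000)–(5.000,4.643)
total: 12 segments, chained into 2 closed loop(s), length Σ = 12.092210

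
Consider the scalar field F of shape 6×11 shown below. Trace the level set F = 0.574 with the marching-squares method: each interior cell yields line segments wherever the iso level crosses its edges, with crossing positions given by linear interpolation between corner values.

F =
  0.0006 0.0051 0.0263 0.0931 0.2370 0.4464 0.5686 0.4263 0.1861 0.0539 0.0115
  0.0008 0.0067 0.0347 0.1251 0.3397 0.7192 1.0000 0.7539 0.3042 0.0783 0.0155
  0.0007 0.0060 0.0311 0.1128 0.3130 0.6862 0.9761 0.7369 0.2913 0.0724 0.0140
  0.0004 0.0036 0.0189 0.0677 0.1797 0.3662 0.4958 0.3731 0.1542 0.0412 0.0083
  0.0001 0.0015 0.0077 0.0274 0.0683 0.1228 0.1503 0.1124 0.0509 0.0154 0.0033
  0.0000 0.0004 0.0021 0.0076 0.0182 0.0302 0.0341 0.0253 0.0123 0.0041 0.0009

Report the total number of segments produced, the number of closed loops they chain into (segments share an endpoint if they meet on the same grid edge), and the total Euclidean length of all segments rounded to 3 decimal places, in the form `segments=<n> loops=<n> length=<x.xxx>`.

segments=10 loops=1 length=8.755

cell (0,4): code 0100 → (0.468,5.000)–(1.000,4.617)
cell (0,5): code 1100 → (0.013,6.000)–(0.468,5.000)
cell (0,6): code 1100 → (0.451,7.000)–(0.013,6.000)
cell (0,7): code 1000 → (1.000,7.400)–(0.451,7.000)
cell (1,4): code 0110 → (1.000,4.617)–(2.000,4.699)
cell (1,7): code 1001 → (2.000,7.366)–(1.000,7.400)
cell (2,4): code 0010 → (2.000,4.699)–(2.351,5.000)
cell (2,5): code 0011 → (2.351,5.000)–(2.837,6.000)
cell (2,6): code 0011 → (2.837,6.000)–(2.448,7.000)
cell (2,7): code 0001 → (2.448,7.000)–(2.000,7.366)
total: 10 segments, chained into 1 closed loop(s), length Σ = 8.754611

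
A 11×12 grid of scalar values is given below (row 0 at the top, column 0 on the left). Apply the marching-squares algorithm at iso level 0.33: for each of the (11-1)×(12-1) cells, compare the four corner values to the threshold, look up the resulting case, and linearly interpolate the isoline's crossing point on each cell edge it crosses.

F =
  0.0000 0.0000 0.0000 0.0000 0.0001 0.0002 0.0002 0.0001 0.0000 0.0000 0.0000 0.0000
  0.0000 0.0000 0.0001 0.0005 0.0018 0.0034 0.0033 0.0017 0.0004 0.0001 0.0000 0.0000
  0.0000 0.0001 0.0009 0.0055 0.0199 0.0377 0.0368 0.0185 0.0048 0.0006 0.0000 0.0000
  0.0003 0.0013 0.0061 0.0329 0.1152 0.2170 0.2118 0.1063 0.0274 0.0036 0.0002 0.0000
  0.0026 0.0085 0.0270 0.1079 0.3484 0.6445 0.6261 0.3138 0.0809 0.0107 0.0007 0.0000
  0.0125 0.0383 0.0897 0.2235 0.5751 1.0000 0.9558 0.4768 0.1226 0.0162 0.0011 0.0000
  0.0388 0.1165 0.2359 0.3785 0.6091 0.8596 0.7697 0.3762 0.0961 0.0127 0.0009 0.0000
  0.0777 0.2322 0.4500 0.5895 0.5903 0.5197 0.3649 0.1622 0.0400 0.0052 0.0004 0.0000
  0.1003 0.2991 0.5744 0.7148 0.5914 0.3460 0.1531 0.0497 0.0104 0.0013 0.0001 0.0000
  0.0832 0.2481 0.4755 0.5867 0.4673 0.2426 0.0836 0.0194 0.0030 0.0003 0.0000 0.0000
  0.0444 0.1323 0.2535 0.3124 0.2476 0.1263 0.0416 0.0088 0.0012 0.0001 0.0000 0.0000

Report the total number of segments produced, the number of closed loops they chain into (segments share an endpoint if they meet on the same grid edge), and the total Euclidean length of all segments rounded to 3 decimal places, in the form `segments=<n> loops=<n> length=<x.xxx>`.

cell (3,3): code 0100 → (3.921,4.000)–(4.000,3.923)
cell (3,4): code 1100 → (3.264,5.000)–(3.921,4.000)
cell (3,5): code 1100 → (3.285,6.000)–(3.264,5.000)
cell (3,6): code 1000 → (4.000,6.948)–(3.285,6.000)
cell (4,3): code 0110 → (4.000,3.923)–(5.000,3.303)
cell (4,6): code 1101 → (4.099,7.000)–(4.000,6.948)
cell (4,7): code 1000 → (5.000,7.414)–(4.099,7.000)
cell (5,2): code 0100 → (5.687,3.000)–(6.000,2.660)
cell (5,3): code 1110 → (5.000,3.303)–(5.687,3.000)
cell (5,7): code 1001 → (6.000,7.165)–(5.000,7.414)
cell (6,1): code 0100 → (6.440,2.000)–(7.000,1.449)
cell (6,2): code 1110 → (6.000,2.660)–(6.440,2.000)
cell (6,6): code 1011 → (7.000,6.172)–(6.216,7.000)
cell (6,7): code 0001 → (6.216,7.000)–(6.000,7.165)
cell (7,1): code 0110 → (7.000,1.449)–(8.000,1.112)
cell (7,5): code 1011 → (8.000,5.083)–(7.165,6.000)
cell (7,6): code 0001 → (7.165,6.000)–(7.000,6.172)
cell (8,1): code 0110 → (8.000,1.112)–(9.000,1.360)
cell (8,4): code 1011 → (9.000,4.611)–(8.155,5.000)
cell (8,5): code 0001 → (8.155,5.000)–(8.000,5.083)
cell (9,1): code 0010 → (9.000,1.360)–(9.655,2.000)
cell (9,2): code 0011 → (9.655,2.000)–(9.936,3.000)
cell (9,3): code 0011 → (9.936,3.000)–(9.625,4.000)
cell (9,4): code 0001 → (9.625,4.000)–(9.000,4.611)
total: 24 segments, chained into 1 closed loop(s), length Σ = 19.554665

segments=24 loops=1 length=19.555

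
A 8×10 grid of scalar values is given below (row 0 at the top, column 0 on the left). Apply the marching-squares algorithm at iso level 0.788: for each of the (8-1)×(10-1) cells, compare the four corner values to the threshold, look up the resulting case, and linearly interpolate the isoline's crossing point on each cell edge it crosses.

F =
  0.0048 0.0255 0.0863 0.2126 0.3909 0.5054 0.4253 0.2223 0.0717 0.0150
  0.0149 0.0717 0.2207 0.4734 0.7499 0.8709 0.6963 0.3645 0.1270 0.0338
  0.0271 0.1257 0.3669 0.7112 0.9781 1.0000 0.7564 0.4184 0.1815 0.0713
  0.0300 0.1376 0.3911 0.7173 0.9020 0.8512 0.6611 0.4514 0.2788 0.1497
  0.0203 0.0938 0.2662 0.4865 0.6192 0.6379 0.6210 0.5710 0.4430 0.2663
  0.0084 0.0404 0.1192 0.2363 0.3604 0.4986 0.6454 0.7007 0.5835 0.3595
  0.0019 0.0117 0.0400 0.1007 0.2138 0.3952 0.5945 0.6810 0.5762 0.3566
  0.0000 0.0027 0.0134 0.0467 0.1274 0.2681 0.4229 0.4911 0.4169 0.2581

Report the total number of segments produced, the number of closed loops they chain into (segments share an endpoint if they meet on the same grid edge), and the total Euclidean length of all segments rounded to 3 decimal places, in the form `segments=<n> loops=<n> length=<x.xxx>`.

segments=10 loops=1 length=8.104

cell (0,4): code 0100 → (0.773,5.000)–(1.000,4.315)
cell (0,5): code 1000 → (1.000,5.475)–(0.773,5.000)
cell (1,3): code 0100 → (1.167,4.000)–(2.000,3.288)
cell (1,4): code 1110 → (1.000,4.315)–(1.167,4.000)
cell (1,5): code 1001 → (2.000,5.870)–(1.000,5.475)
cell (2,3): code 0110 → (2.000,3.288)–(3.000,3.383)
cell (2,5): code 1001 → (3.000,5.332)–(2.000,5.870)
cell (3,3): code 0010 → (3.000,3.383)–(3.403,4.000)
cell (3,4): code 0011 → (3.403,4.000)–(3.296,5.000)
cell (3,5): code 0001 → (3.296,5.000)–(3.000,5.332)
total: 10 segments, chained into 1 closed loop(s), length Σ = 8.103840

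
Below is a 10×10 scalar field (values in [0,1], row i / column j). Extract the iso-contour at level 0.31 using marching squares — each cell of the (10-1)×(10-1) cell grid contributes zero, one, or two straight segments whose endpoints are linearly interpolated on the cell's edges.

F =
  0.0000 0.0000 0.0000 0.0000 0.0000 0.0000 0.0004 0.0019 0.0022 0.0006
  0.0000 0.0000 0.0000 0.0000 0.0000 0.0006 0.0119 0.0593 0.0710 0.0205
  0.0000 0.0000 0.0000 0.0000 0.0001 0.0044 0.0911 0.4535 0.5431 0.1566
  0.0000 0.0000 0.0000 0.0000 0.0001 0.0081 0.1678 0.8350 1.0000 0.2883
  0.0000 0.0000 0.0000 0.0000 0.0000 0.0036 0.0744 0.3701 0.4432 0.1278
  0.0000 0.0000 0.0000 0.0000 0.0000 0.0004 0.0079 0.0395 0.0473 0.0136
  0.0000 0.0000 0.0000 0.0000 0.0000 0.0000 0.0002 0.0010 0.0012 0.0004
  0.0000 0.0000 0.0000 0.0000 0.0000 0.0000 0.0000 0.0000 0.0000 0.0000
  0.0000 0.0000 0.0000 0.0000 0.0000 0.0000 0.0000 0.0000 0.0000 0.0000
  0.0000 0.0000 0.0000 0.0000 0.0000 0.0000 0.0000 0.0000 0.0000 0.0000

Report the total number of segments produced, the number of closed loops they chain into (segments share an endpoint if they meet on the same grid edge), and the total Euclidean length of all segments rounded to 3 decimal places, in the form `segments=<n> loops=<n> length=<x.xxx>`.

segments=10 loops=1 length=8.587

cell (1,6): code 0100 → (1.636,7.000)–(2.000,6.604)
cell (1,7): code 1100 → (1.506,8.000)–(1.636,7.000)
cell (1,8): code 1000 → (2.000,8.603)–(1.506,8.000)
cell (2,6): code 0110 → (2.000,6.604)–(3.000,6.213)
cell (2,8): code 1001 → (3.000,8.970)–(2.000,8.603)
cell (3,6): code 0110 → (3.000,6.213)–(4.000,6.797)
cell (3,8): code 1001 → (4.000,8.422)–(3.000,8.970)
cell (4,6): code 0010 → (4.000,6.797)–(4.182,7.000)
cell (4,7): code 0011 → (4.182,7.000)–(4.336,8.000)
cell (4,8): code 0001 → (4.336,8.000)–(4.000,8.422)
total: 10 segments, chained into 1 closed loop(s), length Σ = 8.586692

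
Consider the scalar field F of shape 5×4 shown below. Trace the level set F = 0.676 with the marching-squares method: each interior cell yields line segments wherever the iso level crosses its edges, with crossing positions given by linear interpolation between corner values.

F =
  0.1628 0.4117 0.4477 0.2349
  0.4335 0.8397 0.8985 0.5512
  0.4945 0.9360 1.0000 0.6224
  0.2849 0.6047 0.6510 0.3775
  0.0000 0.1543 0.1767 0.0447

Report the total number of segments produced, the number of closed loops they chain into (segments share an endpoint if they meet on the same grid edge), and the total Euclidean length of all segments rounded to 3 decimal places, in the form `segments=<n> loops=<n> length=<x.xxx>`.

segments=8 loops=1 length=7.667

cell (0,0): code 0100 → (0.618,1.000)–(1.000,0.597)
cell (0,1): code 1100 → (0.506,2.000)–(0.618,1.000)
cell (0,2): code 1000 → (1.000,2.641)–(0.506,2.000)
cell (1,0): code 0110 → (1.000,0.597)–(2.000,0.411)
cell (1,2): code 1001 → (2.000,2.858)–(1.000,2.641)
cell (2,0): code 0010 → (2.000,0.411)–(2.785,1.000)
cell (2,1): code 0011 → (2.785,1.000)–(2.928,2.000)
cell (2,2): code 0001 → (2.928,2.000)–(2.000,2.858)
total: 8 segments, chained into 1 closed loop(s), length Σ = 7.666574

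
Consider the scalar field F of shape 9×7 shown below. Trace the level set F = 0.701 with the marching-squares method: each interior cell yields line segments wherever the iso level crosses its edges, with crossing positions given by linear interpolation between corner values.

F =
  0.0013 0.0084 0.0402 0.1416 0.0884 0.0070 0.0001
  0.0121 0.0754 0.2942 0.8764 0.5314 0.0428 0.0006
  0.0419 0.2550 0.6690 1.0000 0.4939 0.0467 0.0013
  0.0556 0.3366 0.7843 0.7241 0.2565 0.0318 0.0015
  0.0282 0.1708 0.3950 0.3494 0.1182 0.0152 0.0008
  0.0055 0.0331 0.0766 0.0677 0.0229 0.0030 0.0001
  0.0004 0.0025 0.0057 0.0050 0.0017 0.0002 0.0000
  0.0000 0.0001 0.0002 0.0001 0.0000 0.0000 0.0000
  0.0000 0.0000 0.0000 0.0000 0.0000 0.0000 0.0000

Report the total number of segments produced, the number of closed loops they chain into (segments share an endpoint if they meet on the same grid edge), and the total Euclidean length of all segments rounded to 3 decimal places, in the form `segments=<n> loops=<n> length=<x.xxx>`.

cell (0,2): code 0100 → (0.761,3.000)–(1.000,2.699)
cell (0,3): code 1000 → (1.000,3.508)–(0.761,3.000)
cell (1,2): code 0110 → (1.000,2.699)–(2.000,2.097)
cell (1,3): code 1001 → (2.000,3.591)–(1.000,3.508)
cell (2,1): code 0100 → (2.278,2.000)–(3.000,1.814)
cell (2,2): code 1110 → (2.000,2.097)–(2.278,2.000)
cell (2,3): code 1001 → (3.000,3.049)–(2.000,3.591)
cell (3,1): code 0010 → (3.000,1.814)–(3.214,2.000)
cell (3,2): code 0011 → (3.214,2.000)–(3.062,3.000)
cell (3,3): code 0001 → (3.062,3.000)–(3.000,3.049)
total: 10 segments, chained into 1 closed loop(s), length Σ = 6.667835

segments=10 loops=1 length=6.668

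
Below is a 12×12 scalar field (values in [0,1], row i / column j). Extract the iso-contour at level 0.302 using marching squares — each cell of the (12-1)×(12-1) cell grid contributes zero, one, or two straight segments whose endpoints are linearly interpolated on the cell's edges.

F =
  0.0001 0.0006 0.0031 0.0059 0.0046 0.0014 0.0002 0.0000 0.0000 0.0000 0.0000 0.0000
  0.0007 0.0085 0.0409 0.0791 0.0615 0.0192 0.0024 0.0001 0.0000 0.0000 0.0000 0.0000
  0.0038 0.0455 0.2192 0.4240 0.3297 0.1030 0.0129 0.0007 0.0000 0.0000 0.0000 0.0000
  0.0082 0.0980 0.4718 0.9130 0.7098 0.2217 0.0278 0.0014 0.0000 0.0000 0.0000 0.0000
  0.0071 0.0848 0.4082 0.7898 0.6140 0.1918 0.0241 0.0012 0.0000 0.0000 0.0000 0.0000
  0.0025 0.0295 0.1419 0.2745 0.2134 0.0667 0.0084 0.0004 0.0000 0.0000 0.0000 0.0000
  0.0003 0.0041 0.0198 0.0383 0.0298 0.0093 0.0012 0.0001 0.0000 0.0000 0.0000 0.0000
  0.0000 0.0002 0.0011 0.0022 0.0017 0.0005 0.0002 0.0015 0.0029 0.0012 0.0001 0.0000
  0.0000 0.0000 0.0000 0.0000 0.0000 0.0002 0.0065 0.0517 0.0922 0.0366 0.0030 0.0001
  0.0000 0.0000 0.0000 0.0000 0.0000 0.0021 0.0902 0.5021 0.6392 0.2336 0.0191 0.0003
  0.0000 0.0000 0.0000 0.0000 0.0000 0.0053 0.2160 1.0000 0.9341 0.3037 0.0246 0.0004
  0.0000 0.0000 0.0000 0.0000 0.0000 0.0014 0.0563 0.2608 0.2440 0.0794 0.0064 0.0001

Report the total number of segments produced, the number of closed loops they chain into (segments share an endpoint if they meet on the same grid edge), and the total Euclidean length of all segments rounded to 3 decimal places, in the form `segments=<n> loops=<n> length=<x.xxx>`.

segments=22 loops=2 length=18.662

cell (1,2): code 0100 → (1.646,3.000)–(2.000,2.404)
cell (1,3): code 1100 → (1.897,4.000)–(1.646,3.000)
cell (1,4): code 1000 → (2.000,4.122)–(1.897,4.000)
cell (2,1): code 0100 → (2.328,2.000)–(3.000,1.546)
cell (2,2): code 1110 → (2.000,2.404)–(2.328,2.000)
cell (2,4): code 1001 → (3.000,4.835)–(2.000,4.122)
cell (3,1): code 0110 → (3.000,1.546)–(4.000,1.672)
cell (3,4): code 1001 → (4.000,4.739)–(3.000,4.835)
cell (4,1): code 0010 → (4.000,1.672)–(4.399,2.000)
cell (4,2): code 0011 → (4.399,2.000)–(4.947,3.000)
cell (4,3): code 0011 → (4.947,3.000)–(4.779,4.000)
cell (4,4): code 0001 → (4.779,4.000)–(4.000,4.739)
cell (8,6): code 0100 → (8.556,7.000)–(9.000,6.514)
cell (8,7): code 1100 → (8.384,8.000)–(8.556,7.000)
cell (8,8): code 1000 → (9.000,8.831)–(8.384,8.000)
cell (9,6): code 0110 → (9.000,6.514)–(10.000,6.110)
cell (9,8): code 1101 → (9.976,9.000)–(9.000,8.831)
cell (9,9): code 1000 → (10.000,9.006)–(9.976,9.000)
cell (10,6): code 0010 → (10.000,6.110)–(10.944,7.000)
cell (10,7): code 0011 → (10.944,7.000)–(10.916,8.000)
cell (10,8): code 0011 → (10.916,8.000)–(10.008,9.000)
cell (10,9): code 0001 → (10.008,9.000)–(10.000,9.006)
total: 22 segments, chained into 2 closed loop(s), length Σ = 18.661615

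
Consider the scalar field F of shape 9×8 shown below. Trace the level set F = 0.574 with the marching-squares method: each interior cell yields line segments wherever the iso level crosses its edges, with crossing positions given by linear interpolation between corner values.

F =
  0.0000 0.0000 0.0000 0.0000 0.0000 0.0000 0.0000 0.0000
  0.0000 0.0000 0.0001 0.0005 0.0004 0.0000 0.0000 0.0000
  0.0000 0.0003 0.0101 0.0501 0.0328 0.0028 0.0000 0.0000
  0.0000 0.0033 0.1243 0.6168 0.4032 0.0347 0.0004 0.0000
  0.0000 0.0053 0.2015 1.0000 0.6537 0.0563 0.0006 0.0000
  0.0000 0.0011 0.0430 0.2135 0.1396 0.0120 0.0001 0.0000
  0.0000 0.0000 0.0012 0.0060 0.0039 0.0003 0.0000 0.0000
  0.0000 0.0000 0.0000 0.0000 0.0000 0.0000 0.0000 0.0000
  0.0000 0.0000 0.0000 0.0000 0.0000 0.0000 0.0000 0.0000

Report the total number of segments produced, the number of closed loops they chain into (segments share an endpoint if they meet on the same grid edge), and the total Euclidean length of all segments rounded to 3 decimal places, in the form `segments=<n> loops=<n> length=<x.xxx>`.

segments=8 loops=1 length=4.857

cell (2,2): code 0100 → (2.924,3.000)–(3.000,2.913)
cell (2,3): code 1000 → (3.000,3.200)–(2.924,3.000)
cell (3,2): code 0110 → (3.000,2.913)–(4.000,2.466)
cell (3,3): code 1101 → (3.682,4.000)–(3.000,3.200)
cell (3,4): code 1000 → (4.000,4.133)–(3.682,4.000)
cell (4,2): code 0010 → (4.000,2.466)–(4.542,3.000)
cell (4,3): code 0011 → (4.542,3.000)–(4.155,4.000)
cell (4,4): code 0001 → (4.155,4.000)–(4.000,4.133)
total: 8 segments, chained into 1 closed loop(s), length Σ = 4.857248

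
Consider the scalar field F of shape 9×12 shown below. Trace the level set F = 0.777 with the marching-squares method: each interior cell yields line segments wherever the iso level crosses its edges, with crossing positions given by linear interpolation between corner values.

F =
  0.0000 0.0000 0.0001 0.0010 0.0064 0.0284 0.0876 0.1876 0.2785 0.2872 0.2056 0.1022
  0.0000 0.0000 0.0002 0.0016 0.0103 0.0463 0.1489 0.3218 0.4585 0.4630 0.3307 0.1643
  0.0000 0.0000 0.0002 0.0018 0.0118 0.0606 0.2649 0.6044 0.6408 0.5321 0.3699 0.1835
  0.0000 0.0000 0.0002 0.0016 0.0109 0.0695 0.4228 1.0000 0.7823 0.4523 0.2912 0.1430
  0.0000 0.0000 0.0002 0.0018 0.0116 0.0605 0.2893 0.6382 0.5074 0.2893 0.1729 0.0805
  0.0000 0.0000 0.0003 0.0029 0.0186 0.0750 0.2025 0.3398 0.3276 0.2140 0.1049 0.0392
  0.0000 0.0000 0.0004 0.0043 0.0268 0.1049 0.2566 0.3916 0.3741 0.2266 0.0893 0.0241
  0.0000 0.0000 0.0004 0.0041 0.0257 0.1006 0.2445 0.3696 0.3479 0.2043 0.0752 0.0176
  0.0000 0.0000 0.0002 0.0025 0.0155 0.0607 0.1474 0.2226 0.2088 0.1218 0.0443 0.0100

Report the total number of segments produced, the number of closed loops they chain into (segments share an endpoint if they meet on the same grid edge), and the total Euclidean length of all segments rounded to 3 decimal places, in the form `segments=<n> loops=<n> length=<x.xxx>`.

cell (2,6): code 0100 → (2.436,7.000)–(3.000,6.614)
cell (2,7): code 1100 → (2.963,8.000)–(2.436,7.000)
cell (2,8): code 1000 → (3.000,8.016)–(2.963,8.000)
cell (3,6): code 0010 → (3.000,6.614)–(3.616,7.000)
cell (3,7): code 0011 → (3.616,7.000)–(3.019,8.000)
cell (3,8): code 0001 → (3.019,8.000)–(3.000,8.016)
total: 6 segments, chained into 1 closed loop(s), length Σ = 3.771384

segments=6 loops=1 length=3.771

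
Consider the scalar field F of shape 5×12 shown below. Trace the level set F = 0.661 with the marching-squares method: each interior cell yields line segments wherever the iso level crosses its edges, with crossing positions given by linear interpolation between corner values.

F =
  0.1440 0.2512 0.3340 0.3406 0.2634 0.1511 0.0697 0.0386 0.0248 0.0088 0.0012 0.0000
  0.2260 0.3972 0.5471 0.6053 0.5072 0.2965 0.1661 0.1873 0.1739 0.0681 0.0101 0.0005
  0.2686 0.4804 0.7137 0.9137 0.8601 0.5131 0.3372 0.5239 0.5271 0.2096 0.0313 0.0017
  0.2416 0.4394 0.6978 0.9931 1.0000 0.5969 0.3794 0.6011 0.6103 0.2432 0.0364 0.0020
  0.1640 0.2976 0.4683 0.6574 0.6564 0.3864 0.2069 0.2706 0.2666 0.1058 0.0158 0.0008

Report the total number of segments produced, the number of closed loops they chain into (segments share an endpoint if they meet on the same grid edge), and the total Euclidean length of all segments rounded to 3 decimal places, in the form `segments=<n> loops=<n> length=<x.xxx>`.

cell (1,1): code 0100 → (1.684,2.000)–(2.000,1.774)
cell (1,2): code 1100 → (1.181,3.000)–(1.684,2.000)
cell (1,3): code 1100 → (1.436,4.000)–(1.181,3.000)
cell (1,4): code 1000 → (2.000,4.574)–(1.436,4.000)
cell (2,1): code 0110 → (2.000,1.774)–(3.000,1.858)
cell (2,4): code 1001 → (3.000,4.841)–(2.000,4.574)
cell (3,1): code 0010 → (3.000,1.858)–(3.160,2.000)
cell (3,2): code 0011 → (3.160,2.000)–(3.989,3.000)
cell (3,3): code 0011 → (3.989,3.000)–(3.987,4.000)
cell (3,4): code 0001 → (3.987,4.000)–(3.000,4.841)
total: 10 segments, chained into 1 closed loop(s), length Σ = 9.193167

segments=10 loops=1 length=9.193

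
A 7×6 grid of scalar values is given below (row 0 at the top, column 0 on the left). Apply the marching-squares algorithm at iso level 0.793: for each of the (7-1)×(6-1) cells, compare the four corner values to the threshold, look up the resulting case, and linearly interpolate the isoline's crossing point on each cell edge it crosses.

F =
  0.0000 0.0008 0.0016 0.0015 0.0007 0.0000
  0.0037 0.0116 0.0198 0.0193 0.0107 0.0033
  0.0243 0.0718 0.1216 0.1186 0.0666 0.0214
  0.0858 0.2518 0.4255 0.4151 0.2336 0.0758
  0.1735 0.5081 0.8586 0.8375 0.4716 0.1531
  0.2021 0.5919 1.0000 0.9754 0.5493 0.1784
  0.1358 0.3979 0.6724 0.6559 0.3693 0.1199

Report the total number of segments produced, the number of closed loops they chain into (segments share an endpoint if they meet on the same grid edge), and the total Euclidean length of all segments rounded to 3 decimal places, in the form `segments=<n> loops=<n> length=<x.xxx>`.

segments=8 loops=1 length=6.024

cell (3,1): code 0100 → (3.849,2.000)–(4.000,1.813)
cell (3,2): code 1100 → (3.895,3.000)–(3.849,2.000)
cell (3,3): code 1000 → (4.000,3.122)–(3.895,3.000)
cell (4,1): code 0110 → (4.000,1.813)–(5.000,1.493)
cell (4,3): code 1001 → (5.000,3.428)–(4.000,3.122)
cell (5,1): code 0010 → (5.000,1.493)–(5.632,2.000)
cell (5,2): code 0011 → (5.632,2.000)–(5.571,3.000)
cell (5,3): code 0001 → (5.571,3.000)–(5.000,3.428)
total: 8 segments, chained into 1 closed loop(s), length Σ = 6.024296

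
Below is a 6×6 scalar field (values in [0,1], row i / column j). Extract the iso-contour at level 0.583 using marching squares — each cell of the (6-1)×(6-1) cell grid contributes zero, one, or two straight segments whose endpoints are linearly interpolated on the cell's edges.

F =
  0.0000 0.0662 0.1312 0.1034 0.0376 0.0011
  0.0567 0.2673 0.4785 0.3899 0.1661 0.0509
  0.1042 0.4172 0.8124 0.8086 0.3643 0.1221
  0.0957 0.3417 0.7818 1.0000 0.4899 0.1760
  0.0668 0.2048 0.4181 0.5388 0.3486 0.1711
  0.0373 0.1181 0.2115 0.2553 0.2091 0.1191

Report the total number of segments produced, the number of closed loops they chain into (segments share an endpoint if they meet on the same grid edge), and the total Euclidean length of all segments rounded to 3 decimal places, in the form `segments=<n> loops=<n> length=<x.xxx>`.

segments=8 loops=1 length=7.696

cell (1,1): code 0100 → (1.313,2.000)–(2.000,1.420)
cell (1,2): code 1100 → (1.461,3.000)–(1.313,2.000)
cell (1,3): code 1000 → (2.000,3.508)–(1.461,3.000)
cell (2,1): code 0110 → (2.000,1.420)–(3.000,1.548)
cell (2,3): code 1001 → (3.000,3.817)–(2.000,3.508)
cell (3,1): code 0010 → (3.000,1.548)–(3.547,2.000)
cell (3,2): code 0011 → (3.547,2.000)–(3.904,3.000)
cell (3,3): code 0001 → (3.904,3.000)–(3.000,3.817)
total: 8 segments, chained into 1 closed loop(s), length Σ = 7.695864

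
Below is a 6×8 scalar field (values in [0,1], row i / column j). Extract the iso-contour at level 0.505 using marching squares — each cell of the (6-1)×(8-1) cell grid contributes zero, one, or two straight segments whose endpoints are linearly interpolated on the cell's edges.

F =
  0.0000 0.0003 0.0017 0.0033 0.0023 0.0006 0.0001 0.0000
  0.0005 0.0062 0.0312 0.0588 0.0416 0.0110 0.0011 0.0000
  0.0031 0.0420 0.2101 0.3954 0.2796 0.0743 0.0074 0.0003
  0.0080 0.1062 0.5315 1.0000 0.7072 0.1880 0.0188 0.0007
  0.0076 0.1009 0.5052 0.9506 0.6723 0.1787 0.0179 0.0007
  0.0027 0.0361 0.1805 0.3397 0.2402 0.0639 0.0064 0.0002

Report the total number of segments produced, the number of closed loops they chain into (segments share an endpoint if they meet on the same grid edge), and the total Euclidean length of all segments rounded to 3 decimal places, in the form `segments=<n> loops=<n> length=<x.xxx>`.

cell (2,1): code 0100 → (2.918,2.000)–(3.000,1.938)
cell (2,2): code 1100 → (2.181,3.000)–(2.918,2.000)
cell (2,3): code 1100 → (2.527,4.000)–(2.181,3.000)
cell (2,4): code 1000 → (3.000,4.389)–(2.527,4.000)
cell (3,1): code 0110 → (3.000,1.938)–(4.000,2.000)
cell (3,4): code 1001 → (4.000,4.339)–(3.000,4.389)
cell (4,1): code 0010 → (4.000,2.000)–(4.001,2.000)
cell (4,2): code 0011 → (4.001,2.000)–(4.729,3.000)
cell (4,3): code 0011 → (4.729,3.000)–(4.387,4.000)
cell (4,4): code 0001 → (4.387,4.000)–(4.000,4.339)
total: 10 segments, chained into 1 closed loop(s), length Σ = 7.828759

segments=10 loops=1 length=7.829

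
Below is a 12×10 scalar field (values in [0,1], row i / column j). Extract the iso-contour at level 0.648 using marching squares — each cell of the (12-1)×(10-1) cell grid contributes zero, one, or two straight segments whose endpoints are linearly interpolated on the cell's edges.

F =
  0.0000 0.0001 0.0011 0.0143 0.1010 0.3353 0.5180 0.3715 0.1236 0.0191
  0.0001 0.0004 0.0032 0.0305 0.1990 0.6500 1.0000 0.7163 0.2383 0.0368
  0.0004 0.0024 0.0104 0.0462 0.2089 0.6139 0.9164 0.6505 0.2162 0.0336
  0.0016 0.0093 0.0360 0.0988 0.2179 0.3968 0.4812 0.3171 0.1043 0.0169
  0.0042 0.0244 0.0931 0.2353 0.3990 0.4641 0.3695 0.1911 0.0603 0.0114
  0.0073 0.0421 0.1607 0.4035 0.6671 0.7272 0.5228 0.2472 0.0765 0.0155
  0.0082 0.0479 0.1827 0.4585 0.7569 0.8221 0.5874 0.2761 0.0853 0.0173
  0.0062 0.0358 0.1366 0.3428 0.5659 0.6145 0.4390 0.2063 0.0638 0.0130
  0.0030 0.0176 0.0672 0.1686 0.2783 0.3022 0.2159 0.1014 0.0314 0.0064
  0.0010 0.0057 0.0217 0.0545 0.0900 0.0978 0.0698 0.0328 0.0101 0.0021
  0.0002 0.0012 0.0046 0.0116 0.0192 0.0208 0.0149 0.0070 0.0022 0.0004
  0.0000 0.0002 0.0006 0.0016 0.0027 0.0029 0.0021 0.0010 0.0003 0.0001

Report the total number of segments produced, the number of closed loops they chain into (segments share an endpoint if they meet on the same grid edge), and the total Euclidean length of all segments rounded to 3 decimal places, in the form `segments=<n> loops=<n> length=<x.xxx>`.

cell (0,4): code 0100 → (0.994,5.000)–(1.000,4.996)
cell (0,5): code 1100 → (0.270,6.000)–(0.994,5.000)
cell (0,6): code 1100 → (0.802,7.000)–(0.270,6.000)
cell (0,7): code 1000 → (1.000,7.143)–(0.802,7.000)
cell (1,4): code 0010 → (1.000,4.996)–(1.055,5.000)
cell (1,5): code 0111 → (1.055,5.000)–(2.000,5.113)
cell (1,7): code 1001 → (2.000,7.006)–(1.000,7.143)
cell (2,5): code 0010 → (2.000,5.113)–(2.617,6.000)
cell (2,6): code 0011 → (2.617,6.000)–(2.007,7.000)
cell (2,7): code 0001 → (2.007,7.000)–(2.000,7.006)
cell (4,3): code 0100 → (4.929,4.000)–(5.000,3.928)
cell (4,4): code 1100 → (4.699,5.000)–(4.929,4.000)
cell (4,5): code 1000 → (5.000,5.387)–(4.699,5.000)
cell (5,3): code 0110 → (5.000,3.928)–(6.000,3.635)
cell (5,5): code 1001 → (6.000,5.742)–(5.000,5.387)
cell (6,3): code 0010 → (6.000,3.635)–(6.570,4.000)
cell (6,4): code 0011 → (6.570,4.000)–(6.839,5.000)
cell (6,5): code 0001 → (6.839,5.000)–(6.000,5.742)
total: 18 segments, chained into 2 closed loop(s), length Σ = 13.449698

segments=18 loops=2 length=13.450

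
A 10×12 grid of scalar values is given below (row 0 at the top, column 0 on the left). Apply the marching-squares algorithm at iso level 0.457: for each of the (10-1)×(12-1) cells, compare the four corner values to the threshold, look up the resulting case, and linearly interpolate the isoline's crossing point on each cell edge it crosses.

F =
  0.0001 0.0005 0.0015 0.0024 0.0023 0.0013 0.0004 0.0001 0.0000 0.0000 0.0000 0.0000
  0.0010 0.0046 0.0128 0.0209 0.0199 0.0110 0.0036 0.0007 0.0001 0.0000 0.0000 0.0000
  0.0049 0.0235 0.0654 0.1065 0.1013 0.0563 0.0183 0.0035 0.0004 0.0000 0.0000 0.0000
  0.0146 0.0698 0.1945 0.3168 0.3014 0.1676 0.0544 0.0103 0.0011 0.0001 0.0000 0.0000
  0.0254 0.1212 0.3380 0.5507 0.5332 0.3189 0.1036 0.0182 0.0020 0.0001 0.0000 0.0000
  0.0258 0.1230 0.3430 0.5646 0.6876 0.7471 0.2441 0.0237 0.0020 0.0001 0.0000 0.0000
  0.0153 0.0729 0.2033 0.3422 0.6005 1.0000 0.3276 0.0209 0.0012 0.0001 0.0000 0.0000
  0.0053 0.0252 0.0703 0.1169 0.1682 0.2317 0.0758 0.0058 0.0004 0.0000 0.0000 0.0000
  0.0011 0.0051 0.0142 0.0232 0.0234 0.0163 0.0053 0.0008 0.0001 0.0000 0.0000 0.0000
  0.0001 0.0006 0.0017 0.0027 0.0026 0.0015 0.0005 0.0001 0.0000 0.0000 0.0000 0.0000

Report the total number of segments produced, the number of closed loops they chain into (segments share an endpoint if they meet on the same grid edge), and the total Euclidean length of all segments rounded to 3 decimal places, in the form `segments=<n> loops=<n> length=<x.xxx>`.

cell (3,2): code 0100 → (3.599,3.000)–(4.000,2.559)
cell (3,3): code 1100 → (3.671,4.000)–(3.599,3.000)
cell (3,4): code 1000 → (4.000,4.356)–(3.671,4.000)
cell (4,2): code 0110 → (4.000,2.559)–(5.000,2.514)
cell (4,4): code 1101 → (4.323,5.000)–(4.000,4.356)
cell (4,5): code 1000 → (5.000,5.577)–(4.323,5.000)
cell (5,2): code 0010 → (5.000,2.514)–(5.484,3.000)
cell (5,3): code 0111 → (5.484,3.000)–(6.000,3.444)
cell (5,5): code 1001 → (6.000,5.808)–(5.000,5.577)
cell (6,3): code 0010 → (6.000,3.444)–(6.332,4.000)
cell (6,4): code 0011 → (6.332,4.000)–(6.707,5.000)
cell (6,5): code 0001 → (6.707,5.000)–(6.000,5.808)
total: 12 segments, chained into 1 closed loop(s), length Σ = 9.874786

segments=12 loops=1 length=9.875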